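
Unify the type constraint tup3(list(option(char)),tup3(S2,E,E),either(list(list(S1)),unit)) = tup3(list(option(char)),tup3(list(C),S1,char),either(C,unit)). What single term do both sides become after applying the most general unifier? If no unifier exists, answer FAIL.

Decompose tup3/3: list(option(char)) = list(option(char)),  tup3(S2,E,E) = tup3(list(C),S1,char),  either(list(list(S1)),unit) = either(C,unit).
Delete trivial equation list(option(char)) = list(option(char)).
Decompose tup3/3: S2 = list(C),  E = S1,  E = char.
Bind S2 := list(C); no other remaining equation mentions S2.
Bind E := S1; substituting into the one remaining equation that mentions E gives: S1 = char.
Bind S1 := char; substituting into the remaining equation gives: either(list(list(char)),unit) = either(C,unit). Substituting into the earlier binding gives E := char.
Decompose either/2: list(list(char)) = C,  unit = unit.
Bind C := list(list(char)); no other remaining equation mentions C. Substituting into the earlier binding gives S2 := list(list(list(char))).
Delete trivial equation unit = unit.
Applying the MGU to either side gives tup3(list(option(char)),tup3(list(list(list(char))),char,char),either(list(list(char)),unit)).

tup3(list(option(char)),tup3(list(list(list(char))),char,char),either(list(list(char)),unit))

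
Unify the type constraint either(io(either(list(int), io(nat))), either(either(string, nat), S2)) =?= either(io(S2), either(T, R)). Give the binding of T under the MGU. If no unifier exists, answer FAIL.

either(string, nat)

Decompose either/2: io(either(list(int), io(nat))) =?= io(S2),  either(either(string, nat), S2) =?= either(T, R).
Decompose io/1: either(list(int), io(nat)) =?= S2.
Bind S2 := either(list(int), io(nat)); substituting into the remaining equation gives: either(either(string, nat), either(list(int), io(nat))) =?= either(T, R).
Decompose either/2: either(string, nat) =?= T,  either(list(int), io(nat)) =?= R.
Bind T := either(string, nat); no other remaining equation mentions T.
Bind R := either(list(int), io(nat)).
MGU = { S2 ↦ either(list(int), io(nat)), T ↦ either(string, nat), R ↦ either(list(int), io(nat)) }, so T ↦ either(string, nat).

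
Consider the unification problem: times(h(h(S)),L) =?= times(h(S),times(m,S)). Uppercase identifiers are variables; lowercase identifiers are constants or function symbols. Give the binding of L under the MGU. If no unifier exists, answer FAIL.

FAIL

Decompose times/2: h(h(S)) =?= h(S),  L =?= times(m,S).
Decompose h/1: h(S) =?= S.
Occurs check fails: S occurs in h(S); the equation S =?= h(S) has no finite solution.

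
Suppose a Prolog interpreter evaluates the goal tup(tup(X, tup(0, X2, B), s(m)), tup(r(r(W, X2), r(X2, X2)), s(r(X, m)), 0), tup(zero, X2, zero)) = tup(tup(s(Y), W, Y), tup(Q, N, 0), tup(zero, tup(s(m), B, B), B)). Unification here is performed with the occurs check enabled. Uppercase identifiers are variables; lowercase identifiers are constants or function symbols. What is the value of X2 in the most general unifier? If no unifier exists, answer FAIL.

Decompose tup/3: tup(X, tup(0, X2, B), s(m)) = tup(s(Y), W, Y),  tup(r(r(W, X2), r(X2, X2)), s(r(X, m)), 0) = tup(Q, N, 0),  tup(zero, X2, zero) = tup(zero, tup(s(m), B, B), B).
Decompose tup/3: X = s(Y),  tup(0, X2, B) = W,  s(m) = Y.
Bind X := s(Y); substituting into the one remaining equation that mentions X gives: tup(r(r(W, X2), r(X2, X2)), s(r(s(Y), m)), 0) = tup(Q, N, 0).
Bind W := tup(0, X2, B); substituting into the one remaining equation that mentions W gives: tup(r(r(tup(0, X2, B), X2), r(X2, X2)), s(r(s(Y), m)), 0) = tup(Q, N, 0).
Bind Y := s(m); substituting into the one remaining equation that mentions Y gives: tup(r(r(tup(0, X2, B), X2), r(X2, X2)), s(r(s(s(m)), m)), 0) = tup(Q, N, 0). Substituting into the earlier binding gives X := s(s(m)).
Decompose tup/3: r(r(tup(0, X2, B), X2), r(X2, X2)) = Q,  s(r(s(s(m)), m)) = N,  0 = 0.
Bind Q := r(r(tup(0, X2, B), X2), r(X2, X2)); no other remaining equation mentions Q.
Bind N := s(r(s(s(m)), m)); no other remaining equation mentions N.
Delete trivial equation 0 = 0.
Decompose tup/3: zero = zero,  X2 = tup(s(m), B, B),  zero = B.
Delete trivial equation zero = zero.
Bind X2 := tup(s(m), B, B); no other remaining equation mentions X2. Substituting into the earlier bindings gives W := tup(0, tup(s(m), B, B), B), Q := r(r(tup(0, tup(s(m), B, B), B), tup(s(m), B, B)), r(tup(s(m), B, B), tup(s(m), B, B))).
Bind B := zero. Substituting into the earlier bindings gives W := tup(0, tup(s(m), zero, zero), zero), Q := r(r(tup(0, tup(s(m), zero, zero), zero), tup(s(m), zero, zero)), r(tup(s(m), zero, zero), tup(s(m), zero, zero))), X2 := tup(s(m), zero, zero).
MGU = { X ↦ s(s(m)), W ↦ tup(0, tup(s(m), zero, zero), zero), Y ↦ s(m), Q ↦ r(r(tup(0, tup(s(m), zero, zero), zero), tup(s(m), zero, zero)), r(tup(s(m), zero, zero), tup(s(m), zero, zero))), N ↦ s(r(s(s(m)), m)), X2 ↦ tup(s(m), zero, zero), B ↦ zero }, so X2 ↦ tup(s(m), zero, zero).

tup(s(m), zero, zero)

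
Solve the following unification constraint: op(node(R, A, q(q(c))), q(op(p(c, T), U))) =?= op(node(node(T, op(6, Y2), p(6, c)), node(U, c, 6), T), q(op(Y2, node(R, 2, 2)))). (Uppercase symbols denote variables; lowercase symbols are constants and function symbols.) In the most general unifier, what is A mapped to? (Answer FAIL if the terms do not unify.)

Decompose op/2: node(R, A, q(q(c))) =?= node(node(T, op(6, Y2), p(6, c)), node(U, c, 6), T),  q(op(p(c, T), U)) =?= q(op(Y2, node(R, 2, 2))).
Decompose node/3: R =?= node(T, op(6, Y2), p(6, c)),  A =?= node(U, c, 6),  q(q(c)) =?= T.
Bind R := node(T, op(6, Y2), p(6, c)); substituting into the one remaining equation that mentions R gives: q(op(p(c, T), U)) =?= q(op(Y2, node(node(T, op(6, Y2), p(6, c)), 2, 2))).
Bind A := node(U, c, 6); no other remaining equation mentions A.
Bind T := q(q(c)); substituting into the remaining equation gives: q(op(p(c, q(q(c))), U)) =?= q(op(Y2, node(node(q(q(c)), op(6, Y2), p(6, c)), 2, 2))). Substituting into the earlier binding gives R := node(q(q(c)), op(6, Y2), p(6, c)).
Decompose q/1: op(p(c, q(q(c))), U) =?= op(Y2, node(node(q(q(c)), op(6, Y2), p(6, c)), 2, 2)).
Decompose op/2: p(c, q(q(c))) =?= Y2,  U =?= node(node(q(q(c)), op(6, Y2), p(6, c)), 2, 2).
Bind Y2 := p(c, q(q(c))); substituting into the remaining equation gives: U =?= node(node(q(q(c)), op(6, p(c, q(q(c)))), p(6, c)), 2, 2). Substituting into the earlier binding gives R := node(q(q(c)), op(6, p(c, q(q(c)))), p(6, c)).
Bind U := node(node(q(q(c)), op(6, p(c, q(q(c)))), p(6, c)), 2, 2). Substituting into the earlier binding gives A := node(node(node(q(q(c)), op(6, p(c, q(q(c)))), p(6, c)), 2, 2), c, 6).
MGU = { R ↦ node(q(q(c)), op(6, p(c, q(q(c)))), p(6, c)), A ↦ node(node(node(q(q(c)), op(6, p(c, q(q(c)))), p(6, c)), 2, 2), c, 6), T ↦ q(q(c)), Y2 ↦ p(c, q(q(c))), U ↦ node(node(q(q(c)), op(6, p(c, q(q(c)))), p(6, c)), 2, 2) }, so A ↦ node(node(node(q(q(c)), op(6, p(c, q(q(c)))), p(6, c)), 2, 2), c, 6).

node(node(node(q(q(c)), op(6, p(c, q(q(c)))), p(6, c)), 2, 2), c, 6)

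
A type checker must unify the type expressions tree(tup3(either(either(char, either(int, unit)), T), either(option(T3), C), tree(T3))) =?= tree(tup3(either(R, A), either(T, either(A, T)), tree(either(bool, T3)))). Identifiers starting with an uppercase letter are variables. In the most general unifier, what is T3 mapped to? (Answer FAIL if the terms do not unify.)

Decompose tree/1: tup3(either(either(char, either(int, unit)), T), either(option(T3), C), tree(T3)) =?= tup3(either(R, A), either(T, either(A, T)), tree(either(bool, T3))).
Decompose tup3/3: either(either(char, either(int, unit)), T) =?= either(R, A),  either(option(T3), C) =?= either(T, either(A, T)),  tree(T3) =?= tree(either(bool, T3)).
Decompose either/2: either(char, either(int, unit)) =?= R,  T =?= A.
Bind R := either(char, either(int, unit)); no other remaining equation mentions R.
Bind T := A; substituting into the one remaining equation that mentions T gives: either(option(T3), C) =?= either(A, either(A, A)).
Decompose either/2: option(T3) =?= A,  C =?= either(A, A).
Bind A := option(T3); substituting into the one remaining equation that mentions A gives: C =?= either(option(T3), option(T3)). Substituting into the earlier binding gives T := option(T3).
Bind C := either(option(T3), option(T3)); no other remaining equation mentions C.
Decompose tree/1: T3 =?= either(bool, T3).
Occurs check fails: T3 occurs in either(bool, T3); the equation T3 =?= either(bool, T3) has no finite solution.

FAIL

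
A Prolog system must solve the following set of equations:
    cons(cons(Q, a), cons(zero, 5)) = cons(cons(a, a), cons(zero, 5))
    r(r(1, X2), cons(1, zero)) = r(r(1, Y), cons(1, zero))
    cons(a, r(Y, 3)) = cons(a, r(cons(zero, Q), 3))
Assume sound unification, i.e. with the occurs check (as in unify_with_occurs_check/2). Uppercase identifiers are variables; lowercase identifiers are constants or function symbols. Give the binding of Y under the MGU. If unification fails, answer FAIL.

cons(zero, a)

Decompose cons/2: cons(Q, a) = cons(a, a),  cons(zero, 5) = cons(zero, 5).
Decompose cons/2: Q = a,  a = a.
Bind Q := a; substituting into the one remaining equation that mentions Q gives: cons(a, r(Y, 3)) = cons(a, r(cons(zero, a), 3)).
Delete trivial equation a = a.
Delete trivial equation cons(zero, 5) = cons(zero, 5).
Decompose r/2: r(1, X2) = r(1, Y),  cons(1, zero) = cons(1, zero).
Decompose r/2: 1 = 1,  X2 = Y.
Delete trivial equation 1 = 1.
Bind X2 := Y; no other remaining equation mentions X2.
Delete trivial equation cons(1, zero) = cons(1, zero).
Decompose cons/2: a = a,  r(Y, 3) = r(cons(zero, a), 3).
Delete trivial equation a = a.
Decompose r/2: Y = cons(zero, a),  3 = 3.
Bind Y := cons(zero, a); no other remaining equation mentions Y. Substituting into the earlier binding gives X2 := cons(zero, a).
Delete trivial equation 3 = 3.
MGU = { Q = a, X2 = cons(zero, a), Y = cons(zero, a) }, so Y = cons(zero, a).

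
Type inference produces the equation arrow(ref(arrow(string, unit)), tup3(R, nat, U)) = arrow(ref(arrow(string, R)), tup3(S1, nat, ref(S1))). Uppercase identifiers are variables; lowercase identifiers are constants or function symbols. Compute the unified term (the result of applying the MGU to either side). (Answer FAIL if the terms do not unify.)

Decompose arrow/2: ref(arrow(string, unit)) = ref(arrow(string, R)),  tup3(R, nat, U) = tup3(S1, nat, ref(S1)).
Decompose ref/1: arrow(string, unit) = arrow(string, R).
Decompose arrow/2: string = string,  unit = R.
Delete trivial equation string = string.
Bind R := unit; substituting into the remaining equation gives: tup3(unit, nat, U) = tup3(S1, nat, ref(S1)).
Decompose tup3/3: unit = S1,  nat = nat,  U = ref(S1).
Bind S1 := unit; substituting into the one remaining equation that mentions S1 gives: U = ref(unit).
Delete trivial equation nat = nat.
Bind U := ref(unit).
Applying the MGU to either side gives arrow(ref(arrow(string, unit)), tup3(unit, nat, ref(unit))).

arrow(ref(arrow(string, unit)), tup3(unit, nat, ref(unit)))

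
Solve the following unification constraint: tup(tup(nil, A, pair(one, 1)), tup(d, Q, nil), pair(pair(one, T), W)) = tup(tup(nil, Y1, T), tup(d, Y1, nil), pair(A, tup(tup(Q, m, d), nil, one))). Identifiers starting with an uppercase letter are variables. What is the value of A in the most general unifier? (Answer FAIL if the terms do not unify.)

Decompose tup/3: tup(nil, A, pair(one, 1)) = tup(nil, Y1, T),  tup(d, Q, nil) = tup(d, Y1, nil),  pair(pair(one, T), W) = pair(A, tup(tup(Q, m, d), nil, one)).
Decompose tup/3: nil = nil,  A = Y1,  pair(one, 1) = T.
Delete trivial equation nil = nil.
Bind A := Y1; substituting into the one remaining equation that mentions A gives: pair(pair(one, T), W) = pair(Y1, tup(tup(Q, m, d), nil, one)).
Bind T := pair(one, 1); substituting into the one remaining equation that mentions T gives: pair(pair(one, pair(one, 1)), W) = pair(Y1, tup(tup(Q, m, d), nil, one)).
Decompose tup/3: d = d,  Q = Y1,  nil = nil.
Delete trivial equation d = d.
Bind Q := Y1; substituting into the one remaining equation that mentions Q gives: pair(pair(one, pair(one, 1)), W) = pair(Y1, tup(tup(Y1, m, d), nil, one)).
Delete trivial equation nil = nil.
Decompose pair/2: pair(one, pair(one, 1)) = Y1,  W = tup(tup(Y1, m, d), nil, one).
Bind Y1 := pair(one, pair(one, 1)); substituting into the remaining equation gives: W = tup(tup(pair(one, pair(one, 1)), m, d), nil, one). Substituting into the earlier bindings gives A := pair(one, pair(one, 1)), Q := pair(one, pair(one, 1)).
Bind W := tup(tup(pair(one, pair(one, 1)), m, d), nil, one).
MGU = { A ↦ pair(one, pair(one, 1)), T ↦ pair(one, 1), Q ↦ pair(one, pair(one, 1)), Y1 ↦ pair(one, pair(one, 1)), W ↦ tup(tup(pair(one, pair(one, 1)), m, d), nil, one) }, so A ↦ pair(one, pair(one, 1)).

pair(one, pair(one, 1))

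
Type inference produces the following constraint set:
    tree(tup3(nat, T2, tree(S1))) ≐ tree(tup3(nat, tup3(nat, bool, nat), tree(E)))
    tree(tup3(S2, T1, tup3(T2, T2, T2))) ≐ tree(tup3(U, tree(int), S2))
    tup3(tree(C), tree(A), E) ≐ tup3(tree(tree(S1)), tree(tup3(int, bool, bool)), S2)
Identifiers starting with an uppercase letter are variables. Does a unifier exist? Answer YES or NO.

Decompose tree/1: tup3(nat, T2, tree(S1)) ≐ tup3(nat, tup3(nat, bool, nat), tree(E)).
Decompose tup3/3: nat ≐ nat,  T2 ≐ tup3(nat, bool, nat),  tree(S1) ≐ tree(E).
Delete trivial equation nat ≐ nat.
Bind T2 := tup3(nat, bool, nat); substituting into the one remaining equation that mentions T2 gives: tree(tup3(S2, T1, tup3(tup3(nat, bool, nat), tup3(nat, bool, nat), tup3(nat, bool, nat)))) ≐ tree(tup3(U, tree(int), S2)).
Decompose tree/1: S1 ≐ E.
Bind S1 := E; substituting into the one remaining equation that mentions S1 gives: tup3(tree(C), tree(A), E) ≐ tup3(tree(tree(E)), tree(tup3(int, bool, bool)), S2).
Decompose tree/1: tup3(S2, T1, tup3(tup3(nat, bool, nat), tup3(nat, bool, nat), tup3(nat, bool, nat))) ≐ tup3(U, tree(int), S2).
Decompose tup3/3: S2 ≐ U,  T1 ≐ tree(int),  tup3(tup3(nat, bool, nat), tup3(nat, bool, nat), tup3(nat, bool, nat)) ≐ S2.
Bind S2 := U; substituting into the 2 remaining equations that mention S2 gives: tup3(tup3(nat, bool, nat), tup3(nat, bool, nat), tup3(nat, bool, nat)) ≐ U,  tup3(tree(C), tree(A), E) ≐ tup3(tree(tree(E)), tree(tup3(int, bool, bool)), U).
Bind T1 := tree(int); no other remaining equation mentions T1.
Bind U := tup3(tup3(nat, bool, nat), tup3(nat, bool, nat), tup3(nat, bool, nat)); substituting into the remaining equation gives: tup3(tree(C), tree(A), E) ≐ tup3(tree(tree(E)), tree(tup3(int, bool, bool)), tup3(tup3(nat, bool, nat), tup3(nat, bool, nat), tup3(nat, bool, nat))). Substituting into the earlier binding gives S2 := tup3(tup3(nat, bool, nat), tup3(nat, bool, nat), tup3(nat, bool, nat)).
Decompose tup3/3: tree(C) ≐ tree(tree(E)),  tree(A) ≐ tree(tup3(int, bool, bool)),  E ≐ tup3(tup3(nat, bool, nat), tup3(nat, bool, nat), tup3(nat, bool, nat)).
Decompose tree/1: C ≐ tree(E).
Bind C := tree(E); no other remaining equation mentions C.
Decompose tree/1: A ≐ tup3(int, bool, bool).
Bind A := tup3(int, bool, bool); no other remaining equation mentions A.
Bind E := tup3(tup3(nat, bool, nat), tup3(nat, bool, nat), tup3(nat, bool, nat)). Substituting into the earlier bindings gives S1 := tup3(tup3(nat, bool, nat), tup3(nat, bool, nat), tup3(nat, bool, nat)), C := tree(tup3(tup3(nat, bool, nat), tup3(nat, bool, nat), tup3(nat, bool, nat))).
No equations remain and no clash or occurs-check failure arose, so a unifier exists.

YES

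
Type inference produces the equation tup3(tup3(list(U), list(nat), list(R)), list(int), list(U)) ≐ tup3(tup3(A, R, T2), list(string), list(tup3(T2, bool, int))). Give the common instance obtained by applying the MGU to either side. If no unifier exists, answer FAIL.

Decompose tup3/3: tup3(list(U), list(nat), list(R)) ≐ tup3(A, R, T2),  list(int) ≐ list(string),  list(U) ≐ list(tup3(T2, bool, int)).
Decompose tup3/3: list(U) ≐ A,  list(nat) ≐ R,  list(R) ≐ T2.
Bind A := list(U); no other remaining equation mentions A.
Bind R := list(nat); substituting into the one remaining equation that mentions R gives: list(list(nat)) ≐ T2.
Bind T2 := list(list(nat)); substituting into the one remaining equation that mentions T2 gives: list(U) ≐ list(tup3(list(list(nat)), bool, int)).
Decompose list/1: int ≐ string.
Clash: constants int and string differ; no unifier exists.

FAIL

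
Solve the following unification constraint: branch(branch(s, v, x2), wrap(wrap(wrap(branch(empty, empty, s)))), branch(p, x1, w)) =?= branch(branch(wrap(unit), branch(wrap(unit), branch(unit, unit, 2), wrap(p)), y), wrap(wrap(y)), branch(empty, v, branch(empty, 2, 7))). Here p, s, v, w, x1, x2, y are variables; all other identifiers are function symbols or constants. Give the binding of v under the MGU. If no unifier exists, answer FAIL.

Decompose branch/3: branch(s, v, x2) =?= branch(wrap(unit), branch(wrap(unit), branch(unit, unit, 2), wrap(p)), y),  wrap(wrap(wrap(branch(empty, empty, s)))) =?= wrap(wrap(y)),  branch(p, x1, w) =?= branch(empty, v, branch(empty, 2, 7)).
Decompose branch/3: s =?= wrap(unit),  v =?= branch(wrap(unit), branch(unit, unit, 2), wrap(p)),  x2 =?= y.
Bind s := wrap(unit); substituting into the one remaining equation that mentions s gives: wrap(wrap(wrap(branch(empty, empty, wrap(unit))))) =?= wrap(wrap(y)).
Bind v := branch(wrap(unit), branch(unit, unit, 2), wrap(p)); substituting into the one remaining equation that mentions v gives: branch(p, x1, w) =?= branch(empty, branch(wrap(unit), branch(unit, unit, 2), wrap(p)), branch(empty, 2, 7)).
Bind x2 := y; no other remaining equation mentions x2.
Decompose wrap/1: wrap(wrap(branch(empty, empty, wrap(unit)))) =?= wrap(y).
Decompose wrap/1: wrap(branch(empty, empty, wrap(unit))) =?= y.
Bind y := wrap(branch(empty, empty, wrap(unit))); no other remaining equation mentions y. Substituting into the earlier binding gives x2 := wrap(branch(empty, empty, wrap(unit))).
Decompose branch/3: p =?= empty,  x1 =?= branch(wrap(unit), branch(unit, unit, 2), wrap(p)),  w =?= branch(empty, 2, 7).
Bind p := empty; substituting into the one remaining equation that mentions p gives: x1 =?= branch(wrap(unit), branch(unit, unit, 2), wrap(empty)). Substituting into the earlier binding gives v := branch(wrap(unit), branch(unit, unit, 2), wrap(empty)).
Bind x1 := branch(wrap(unit), branch(unit, unit, 2), wrap(empty)); no other remaining equation mentions x1.
Bind w := branch(empty, 2, 7).
MGU = { s -> wrap(unit), v -> branch(wrap(unit), branch(unit, unit, 2), wrap(empty)), x2 -> wrap(branch(empty, empty, wrap(unit))), y -> wrap(branch(empty, empty, wrap(unit))), p -> empty, x1 -> branch(wrap(unit), branch(unit, unit, 2), wrap(empty)), w -> branch(empty, 2, 7) }, so v -> branch(wrap(unit), branch(unit, unit, 2), wrap(empty)).

branch(wrap(unit), branch(unit, unit, 2), wrap(empty))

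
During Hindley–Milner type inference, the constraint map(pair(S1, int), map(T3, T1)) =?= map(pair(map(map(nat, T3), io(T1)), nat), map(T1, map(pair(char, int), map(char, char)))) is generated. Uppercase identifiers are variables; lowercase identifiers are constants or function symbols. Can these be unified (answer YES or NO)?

Decompose map/2: pair(S1, int) =?= pair(map(map(nat, T3), io(T1)), nat),  map(T3, T1) =?= map(T1, map(pair(char, int), map(char, char))).
Decompose pair/2: S1 =?= map(map(nat, T3), io(T1)),  int =?= nat.
Bind S1 := map(map(nat, T3), io(T1)); no other remaining equation mentions S1.
Clash: constants int and nat differ; no unifier exists.

NO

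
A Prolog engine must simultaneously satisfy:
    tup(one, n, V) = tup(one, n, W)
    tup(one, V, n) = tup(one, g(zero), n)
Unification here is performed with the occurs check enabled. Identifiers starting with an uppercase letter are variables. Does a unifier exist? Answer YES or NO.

YES

Decompose tup/3: one = one,  n = n,  V = W.
Delete trivial equation one = one.
Delete trivial equation n = n.
Bind V := W; substituting into the remaining equation gives: tup(one, W, n) = tup(one, g(zero), n).
Decompose tup/3: one = one,  W = g(zero),  n = n.
Delete trivial equation one = one.
Bind W := g(zero); no other remaining equation mentions W. Substituting into the earlier binding gives V := g(zero).
Delete trivial equation n = n.
No equations remain and no clash or occurs-check failure arose, so a unifier exists.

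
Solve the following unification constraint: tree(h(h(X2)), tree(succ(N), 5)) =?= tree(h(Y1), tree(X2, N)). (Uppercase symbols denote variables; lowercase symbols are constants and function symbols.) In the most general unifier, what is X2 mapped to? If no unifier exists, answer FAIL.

Decompose tree/2: h(h(X2)) =?= h(Y1),  tree(succ(N), 5) =?= tree(X2, N).
Decompose h/1: h(X2) =?= Y1.
Bind Y1 := h(X2); no other remaining equation mentions Y1.
Decompose tree/2: succ(N) =?= X2,  5 =?= N.
Bind X2 := succ(N); no other remaining equation mentions X2. Substituting into the earlier binding gives Y1 := h(succ(N)).
Bind N := 5. Substituting into the earlier bindings gives Y1 := h(succ(5)), X2 := succ(5).
MGU = { Y1 := h(succ(5)), X2 := succ(5), N := 5 }, so X2 := succ(5).

succ(5)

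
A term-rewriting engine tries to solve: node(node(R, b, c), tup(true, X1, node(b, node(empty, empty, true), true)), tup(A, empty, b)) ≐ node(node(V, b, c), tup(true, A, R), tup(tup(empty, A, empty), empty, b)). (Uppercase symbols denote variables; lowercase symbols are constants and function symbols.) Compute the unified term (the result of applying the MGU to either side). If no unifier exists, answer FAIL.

FAIL

Decompose node/3: node(R, b, c) ≐ node(V, b, c),  tup(true, X1, node(b, node(empty, empty, true), true)) ≐ tup(true, A, R),  tup(A, empty, b) ≐ tup(tup(empty, A, empty), empty, b).
Decompose node/3: R ≐ V,  b ≐ b,  c ≐ c.
Bind R := V; substituting into the one remaining equation that mentions R gives: tup(true, X1, node(b, node(empty, empty, true), true)) ≐ tup(true, A, V).
Delete trivial equation b ≐ b.
Delete trivial equation c ≐ c.
Decompose tup/3: true ≐ true,  X1 ≐ A,  node(b, node(empty, empty, true), true) ≐ V.
Delete trivial equation true ≐ true.
Bind X1 := A; no other remaining equation mentions X1.
Bind V := node(b, node(empty, empty, true), true); no other remaining equation mentions V. Substituting into the earlier binding gives R := node(b, node(empty, empty, true), true).
Decompose tup/3: A ≐ tup(empty, A, empty),  empty ≐ empty,  b ≐ b.
Occurs check fails: A occurs in tup(empty, A, empty); the equation A ≐ tup(empty, A, empty) has no finite solution.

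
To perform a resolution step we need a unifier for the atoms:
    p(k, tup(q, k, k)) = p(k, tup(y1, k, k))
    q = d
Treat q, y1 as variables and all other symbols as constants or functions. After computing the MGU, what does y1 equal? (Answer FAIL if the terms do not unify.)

Decompose p/2: k = k,  tup(q, k, k) = tup(y1, k, k).
Delete trivial equation k = k.
Decompose tup/3: q = y1,  k = k,  k = k.
Bind q := y1; substituting into the one remaining equation that mentions q gives: y1 = d.
Delete trivial equation k = k.
Delete trivial equation k = k.
Bind y1 := d. Substituting into the earlier binding gives q := d.
MGU = { q ↦ d, y1 ↦ d }, so y1 ↦ d.

d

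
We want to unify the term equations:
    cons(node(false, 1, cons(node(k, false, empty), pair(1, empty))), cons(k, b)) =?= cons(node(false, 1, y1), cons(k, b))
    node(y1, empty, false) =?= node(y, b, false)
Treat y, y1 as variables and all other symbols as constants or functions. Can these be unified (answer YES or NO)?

NO

Decompose cons/2: node(false, 1, cons(node(k, false, empty), pair(1, empty))) =?= node(false, 1, y1),  cons(k, b) =?= cons(k, b).
Decompose node/3: false =?= false,  1 =?= 1,  cons(node(k, false, empty), pair(1, empty)) =?= y1.
Delete trivial equation false =?= false.
Delete trivial equation 1 =?= 1.
Bind y1 := cons(node(k, false, empty), pair(1, empty)); substituting into the one remaining equation that mentions y1 gives: node(cons(node(k, false, empty), pair(1, empty)), empty, false) =?= node(y, b, false).
Delete trivial equation cons(k, b) =?= cons(k, b).
Decompose node/3: cons(node(k, false, empty), pair(1, empty)) =?= y,  empty =?= b,  false =?= false.
Bind y := cons(node(k, false, empty), pair(1, empty)); no other remaining equation mentions y.
Clash: constants empty and b differ; no unifier exists.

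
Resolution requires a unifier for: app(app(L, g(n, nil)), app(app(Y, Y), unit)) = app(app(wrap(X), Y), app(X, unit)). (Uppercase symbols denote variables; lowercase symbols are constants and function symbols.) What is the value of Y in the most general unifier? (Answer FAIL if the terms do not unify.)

g(n, nil)

Decompose app/2: app(L, g(n, nil)) = app(wrap(X), Y),  app(app(Y, Y), unit) = app(X, unit).
Decompose app/2: L = wrap(X),  g(n, nil) = Y.
Bind L := wrap(X); no other remaining equation mentions L.
Bind Y := g(n, nil); substituting into the remaining equation gives: app(app(g(n, nil), g(n, nil)), unit) = app(X, unit).
Decompose app/2: app(g(n, nil), g(n, nil)) = X,  unit = unit.
Bind X := app(g(n, nil), g(n, nil)); no other remaining equation mentions X. Substituting into the earlier binding gives L := wrap(app(g(n, nil), g(n, nil))).
Delete trivial equation unit = unit.
MGU = { L -> wrap(app(g(n, nil), g(n, nil))), Y -> g(n, nil), X -> app(g(n, nil), g(n, nil)) }, so Y -> g(n, nil).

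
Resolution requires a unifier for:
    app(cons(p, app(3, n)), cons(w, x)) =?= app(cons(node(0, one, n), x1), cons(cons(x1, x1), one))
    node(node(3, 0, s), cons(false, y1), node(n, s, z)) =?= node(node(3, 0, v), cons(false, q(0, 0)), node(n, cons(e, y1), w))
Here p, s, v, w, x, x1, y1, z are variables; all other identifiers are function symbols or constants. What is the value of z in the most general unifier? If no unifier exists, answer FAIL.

cons(app(3, n), app(3, n))

Decompose app/2: cons(p, app(3, n)) =?= cons(node(0, one, n), x1),  cons(w, x) =?= cons(cons(x1, x1), one).
Decompose cons/2: p =?= node(0, one, n),  app(3, n) =?= x1.
Bind p := node(0, one, n); no other remaining equation mentions p.
Bind x1 := app(3, n); substituting into the one remaining equation that mentions x1 gives: cons(w, x) =?= cons(cons(app(3, n), app(3, n)), one).
Decompose cons/2: w =?= cons(app(3, n), app(3, n)),  x =?= one.
Bind w := cons(app(3, n), app(3, n)); substituting into the one remaining equation that mentions w gives: node(node(3, 0, s), cons(false, y1), node(n, s, z)) =?= node(node(3, 0, v), cons(false, q(0, 0)), node(n, cons(e, y1), cons(app(3, n), app(3, n)))).
Bind x := one; no other remaining equation mentions x.
Decompose node/3: node(3, 0, s) =?= node(3, 0, v),  cons(false, y1) =?= cons(false, q(0, 0)),  node(n, s, z) =?= node(n, cons(e, y1), cons(app(3, n), app(3, n))).
Decompose node/3: 3 =?= 3,  0 =?= 0,  s =?= v.
Delete trivial equation 3 =?= 3.
Delete trivial equation 0 =?= 0.
Bind s := v; substituting into the one remaining equation that mentions s gives: node(n, v, z) =?= node(n, cons(e, y1), cons(app(3, n), app(3, n))).
Decompose cons/2: false =?= false,  y1 =?= q(0, 0).
Delete trivial equation false =?= false.
Bind y1 := q(0, 0); substituting into the remaining equation gives: node(n, v, z) =?= node(n, cons(e, q(0, 0)), cons(app(3, n), app(3, n))).
Decompose node/3: n =?= n,  v =?= cons(e, q(0, 0)),  z =?= cons(app(3, n), app(3, n)).
Delete trivial equation n =?= n.
Bind v := cons(e, q(0, 0)); no other remaining equation mentions v. Substituting into the earlier binding gives s := cons(e, q(0, 0)).
Bind z := cons(app(3, n), app(3, n)).
MGU = { p := node(0, one, n), x1 := app(3, n), w := cons(app(3, n), app(3, n)), x := one, s := cons(e, q(0, 0)), y1 := q(0, 0), v := cons(e, q(0, 0)), z := cons(app(3, n), app(3, n)) }, so z := cons(app(3, n), app(3, n)).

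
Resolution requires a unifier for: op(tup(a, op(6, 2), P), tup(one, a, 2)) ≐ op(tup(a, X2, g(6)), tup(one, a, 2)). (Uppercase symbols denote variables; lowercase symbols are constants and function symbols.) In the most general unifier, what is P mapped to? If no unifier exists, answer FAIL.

Decompose op/2: tup(a, op(6, 2), P) ≐ tup(a, X2, g(6)),  tup(one, a, 2) ≐ tup(one, a, 2).
Decompose tup/3: a ≐ a,  op(6, 2) ≐ X2,  P ≐ g(6).
Delete trivial equation a ≐ a.
Bind X2 := op(6, 2); no other remaining equation mentions X2.
Bind P := g(6); no other remaining equation mentions P.
Delete trivial equation tup(one, a, 2) ≐ tup(one, a, 2).
MGU = { X2 -> op(6, 2), P -> g(6) }, so P -> g(6).

g(6)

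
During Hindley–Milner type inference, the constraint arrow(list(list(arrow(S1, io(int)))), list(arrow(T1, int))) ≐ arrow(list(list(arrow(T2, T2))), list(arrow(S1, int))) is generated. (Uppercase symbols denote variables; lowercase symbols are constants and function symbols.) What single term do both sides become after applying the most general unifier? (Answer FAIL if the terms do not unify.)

Decompose arrow/2: list(list(arrow(S1, io(int)))) ≐ list(list(arrow(T2, T2))),  list(arrow(T1, int)) ≐ list(arrow(S1, int)).
Decompose list/1: list(arrow(S1, io(int))) ≐ list(arrow(T2, T2)).
Decompose list/1: arrow(S1, io(int)) ≐ arrow(T2, T2).
Decompose arrow/2: S1 ≐ T2,  io(int) ≐ T2.
Bind S1 := T2; substituting into the one remaining equation that mentions S1 gives: list(arrow(T1, int)) ≐ list(arrow(T2, int)).
Bind T2 := io(int); substituting into the remaining equation gives: list(arrow(T1, int)) ≐ list(arrow(io(int), int)). Substituting into the earlier binding gives S1 := io(int).
Decompose list/1: arrow(T1, int) ≐ arrow(io(int), int).
Decompose arrow/2: T1 ≐ io(int),  int ≐ int.
Bind T1 := io(int); no other remaining equation mentions T1.
Delete trivial equation int ≐ int.
Applying the MGU to either side gives arrow(list(list(arrow(io(int), io(int)))), list(arrow(io(int), int))).

arrow(list(list(arrow(io(int), io(int)))), list(arrow(io(int), int)))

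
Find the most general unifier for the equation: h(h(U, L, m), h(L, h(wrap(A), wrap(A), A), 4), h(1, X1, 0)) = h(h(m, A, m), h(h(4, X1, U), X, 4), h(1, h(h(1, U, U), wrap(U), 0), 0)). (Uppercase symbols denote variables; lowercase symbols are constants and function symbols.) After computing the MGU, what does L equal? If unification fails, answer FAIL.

Decompose h/3: h(U, L, m) = h(m, A, m),  h(L, h(wrap(A), wrap(A), A), 4) = h(h(4, X1, U), X, 4),  h(1, X1, 0) = h(1, h(h(1, U, U), wrap(U), 0), 0).
Decompose h/3: U = m,  L = A,  m = m.
Bind U := m; substituting into the 2 remaining equations that mention U gives: h(L, h(wrap(A), wrap(A), A), 4) = h(h(4, X1, m), X, 4),  h(1, X1, 0) = h(1, h(h(1, m, m), wrap(m), 0), 0).
Bind L := A; substituting into the one remaining equation that mentions L gives: h(A, h(wrap(A), wrap(A), A), 4) = h(h(4, X1, m), X, 4).
Delete trivial equation m = m.
Decompose h/3: A = h(4, X1, m),  h(wrap(A), wrap(A), A) = X,  4 = 4.
Bind A := h(4, X1, m); substituting into the one remaining equation that mentions A gives: h(wrap(h(4, X1, m)), wrap(h(4, X1, m)), h(4, X1, m)) = X. Substituting into the earlier binding gives L := h(4, X1, m).
Bind X := h(wrap(h(4, X1, m)), wrap(h(4, X1, m)), h(4, X1, m)); no other remaining equation mentions X.
Delete trivial equation 4 = 4.
Decompose h/3: 1 = 1,  X1 = h(h(1, m, m), wrap(m), 0),  0 = 0.
Delete trivial equation 1 = 1.
Bind X1 := h(h(1, m, m), wrap(m), 0); no other remaining equation mentions X1. Substituting into the earlier bindings gives L := h(4, h(h(1, m, m), wrap(m), 0), m), A := h(4, h(h(1, m, m), wrap(m), 0), m), X := h(wrap(h(4, h(h(1, m, m), wrap(m), 0), m)), wrap(h(4, h(h(1, m, m), wrap(m), 0), m)), h(4, h(h(1, m, m), wrap(m), 0), m)).
Delete trivial equation 0 = 0.
MGU = { U ↦ m, L ↦ h(4, h(h(1, m, m), wrap(m), 0), m), A ↦ h(4, h(h(1, m, m), wrap(m), 0), m), X ↦ h(wrap(h(4, h(h(1, m, m), wrap(m), 0), m)), wrap(h(4, h(h(1, m, m), wrap(m), 0), m)), h(4, h(h(1, m, m), wrap(m), 0), m)), X1 ↦ h(h(1, m, m), wrap(m), 0) }, so L ↦ h(4, h(h(1, m, m), wrap(m), 0), m).

h(4, h(h(1, m, m), wrap(m), 0), m)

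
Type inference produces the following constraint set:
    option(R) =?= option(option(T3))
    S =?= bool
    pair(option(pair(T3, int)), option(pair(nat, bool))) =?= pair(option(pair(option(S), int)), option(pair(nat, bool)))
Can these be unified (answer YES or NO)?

YES

Decompose option/1: R =?= option(T3).
Bind R := option(T3); no other remaining equation mentions R.
Bind S := bool; substituting into the remaining equation gives: pair(option(pair(T3, int)), option(pair(nat, bool))) =?= pair(option(pair(option(bool), int)), option(pair(nat, bool))).
Decompose pair/2: option(pair(T3, int)) =?= option(pair(option(bool), int)),  option(pair(nat, bool)) =?= option(pair(nat, bool)).
Decompose option/1: pair(T3, int) =?= pair(option(bool), int).
Decompose pair/2: T3 =?= option(bool),  int =?= int.
Bind T3 := option(bool); no other remaining equation mentions T3. Substituting into the earlier binding gives R := option(option(bool)).
Delete trivial equation int =?= int.
Delete trivial equation option(pair(nat, bool)) =?= option(pair(nat, bool)).
No equations remain and no clash or occurs-check failure arose, so a unifier exists.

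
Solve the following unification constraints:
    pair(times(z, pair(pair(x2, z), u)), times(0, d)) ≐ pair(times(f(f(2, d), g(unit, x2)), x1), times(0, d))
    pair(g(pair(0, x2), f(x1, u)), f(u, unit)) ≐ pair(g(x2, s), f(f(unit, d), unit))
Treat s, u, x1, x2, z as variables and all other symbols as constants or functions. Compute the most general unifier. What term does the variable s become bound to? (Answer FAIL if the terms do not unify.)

FAIL

Decompose pair/2: times(z, pair(pair(x2, z), u)) ≐ times(f(f(2, d), g(unit, x2)), x1),  times(0, d) ≐ times(0, d).
Decompose times/2: z ≐ f(f(2, d), g(unit, x2)),  pair(pair(x2, z), u) ≐ x1.
Bind z := f(f(2, d), g(unit, x2)); substituting into the one remaining equation that mentions z gives: pair(pair(x2, f(f(2, d), g(unit, x2))), u) ≐ x1.
Bind x1 := pair(pair(x2, f(f(2, d), g(unit, x2))), u); substituting into the one remaining equation that mentions x1 gives: pair(g(pair(0, x2), f(pair(pair(x2, f(f(2, d), g(unit, x2))), u), u)), f(u, unit)) ≐ pair(g(x2, s), f(f(unit, d), unit)).
Delete trivial equation times(0, d) ≐ times(0, d).
Decompose pair/2: g(pair(0, x2), f(pair(pair(x2, f(f(2, d), g(unit, x2))), u), u)) ≐ g(x2, s),  f(u, unit) ≐ f(f(unit, d), unit).
Decompose g/2: pair(0, x2) ≐ x2,  f(pair(pair(x2, f(f(2, d), g(unit, x2))), u), u) ≐ s.
Occurs check fails: x2 occurs in pair(0, x2); the equation x2 ≐ pair(0, x2) has no finite solution.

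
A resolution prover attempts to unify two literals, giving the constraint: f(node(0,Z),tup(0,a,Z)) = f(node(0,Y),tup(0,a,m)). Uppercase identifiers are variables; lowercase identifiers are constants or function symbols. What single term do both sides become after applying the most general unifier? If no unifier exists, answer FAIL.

Decompose f/2: node(0,Z) = node(0,Y),  tup(0,a,Z) = tup(0,a,m).
Decompose node/2: 0 = 0,  Z = Y.
Delete trivial equation 0 = 0.
Bind Z := Y; substituting into the remaining equation gives: tup(0,a,Y) = tup(0,a,m).
Decompose tup/3: 0 = 0,  a = a,  Y = m.
Delete trivial equation 0 = 0.
Delete trivial equation a = a.
Bind Y := m. Substituting into the earlier binding gives Z := m.
Applying the MGU to either side gives f(node(0,m),tup(0,a,m)).

f(node(0,m),tup(0,a,m))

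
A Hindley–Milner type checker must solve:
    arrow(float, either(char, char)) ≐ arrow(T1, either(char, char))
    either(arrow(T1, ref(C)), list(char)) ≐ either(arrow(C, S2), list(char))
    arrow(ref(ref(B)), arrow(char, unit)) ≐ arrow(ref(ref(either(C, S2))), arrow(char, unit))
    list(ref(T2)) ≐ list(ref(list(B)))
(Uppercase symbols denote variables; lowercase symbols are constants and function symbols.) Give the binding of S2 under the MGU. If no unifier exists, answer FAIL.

ref(float)

Decompose arrow/2: float ≐ T1,  either(char, char) ≐ either(char, char).
Bind T1 := float; substituting into the one remaining equation that mentions T1 gives: either(arrow(float, ref(C)), list(char)) ≐ either(arrow(C, S2), list(char)).
Delete trivial equation either(char, char) ≐ either(char, char).
Decompose either/2: arrow(float, ref(C)) ≐ arrow(C, S2),  list(char) ≐ list(char).
Decompose arrow/2: float ≐ C,  ref(C) ≐ S2.
Bind C := float; substituting into the 2 remaining equations that mention C gives: ref(float) ≐ S2,  arrow(ref(ref(B)), arrow(char, unit)) ≐ arrow(ref(ref(either(float, S2))), arrow(char, unit)).
Bind S2 := ref(float); substituting into the one remaining equation that mentions S2 gives: arrow(ref(ref(B)), arrow(char, unit)) ≐ arrow(ref(ref(either(float, ref(float)))), arrow(char, unit)).
Delete trivial equation list(char) ≐ list(char).
Decompose arrow/2: ref(ref(B)) ≐ ref(ref(either(float, ref(float)))),  arrow(char, unit) ≐ arrow(char, unit).
Decompose ref/1: ref(B) ≐ ref(either(float, ref(float))).
Decompose ref/1: B ≐ either(float, ref(float)).
Bind B := either(float, ref(float)); substituting into the one remaining equation that mentions B gives: list(ref(T2)) ≐ list(ref(list(either(float, ref(float))))).
Delete trivial equation arrow(char, unit) ≐ arrow(char, unit).
Decompose list/1: ref(T2) ≐ ref(list(either(float, ref(float)))).
Decompose ref/1: T2 ≐ list(either(float, ref(float))).
Bind T2 := list(either(float, ref(float))).
MGU = { T1 -> float, C -> float, S2 -> ref(float), B -> either(float, ref(float)), T2 -> list(either(float, ref(float))) }, so S2 -> ref(float).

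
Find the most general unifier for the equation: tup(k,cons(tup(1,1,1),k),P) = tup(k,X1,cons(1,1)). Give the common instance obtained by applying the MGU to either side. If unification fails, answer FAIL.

Decompose tup/3: k = k,  cons(tup(1,1,1),k) = X1,  P = cons(1,1).
Delete trivial equation k = k.
Bind X1 := cons(tup(1,1,1),k); no other remaining equation mentions X1.
Bind P := cons(1,1).
Applying the MGU to either side gives tup(k,cons(tup(1,1,1),k),cons(1,1)).

tup(k,cons(tup(1,1,1),k),cons(1,1))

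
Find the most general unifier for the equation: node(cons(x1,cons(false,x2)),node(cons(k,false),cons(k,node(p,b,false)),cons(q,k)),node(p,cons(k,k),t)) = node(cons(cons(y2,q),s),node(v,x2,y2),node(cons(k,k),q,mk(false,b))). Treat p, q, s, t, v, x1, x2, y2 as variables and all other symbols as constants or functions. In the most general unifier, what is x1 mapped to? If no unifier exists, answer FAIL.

Decompose node/3: cons(x1,cons(false,x2)) = cons(cons(y2,q),s),  node(cons(k,false),cons(k,node(p,b,false)),cons(q,k)) = node(v,x2,y2),  node(p,cons(k,k),t) = node(cons(k,k),q,mk(false,b)).
Decompose cons/2: x1 = cons(y2,q),  cons(false,x2) = s.
Bind x1 := cons(y2,q); no other remaining equation mentions x1.
Bind s := cons(false,x2); no other remaining equation mentions s.
Decompose node/3: cons(k,false) = v,  cons(k,node(p,b,false)) = x2,  cons(q,k) = y2.
Bind v := cons(k,false); no other remaining equation mentions v.
Bind x2 := cons(k,node(p,b,false)); no other remaining equation mentions x2. Substituting into the earlier binding gives s := cons(false,cons(k,node(p,b,false))).
Bind y2 := cons(q,k); no other remaining equation mentions y2. Substituting into the earlier binding gives x1 := cons(cons(q,k),q).
Decompose node/3: p = cons(k,k),  cons(k,k) = q,  t = mk(false,b).
Bind p := cons(k,k); no other remaining equation mentions p. Substituting into the earlier bindings gives s := cons(false,cons(k,node(cons(k,k),b,false))), x2 := cons(k,node(cons(k,k),b,false)).
Bind q := cons(k,k); no other remaining equation mentions q. Substituting into the earlier bindings gives x1 := cons(cons(cons(k,k),k),cons(k,k)), y2 := cons(cons(k,k),k).
Bind t := mk(false,b).
MGU = { x1 ↦ cons(cons(cons(k,k),k),cons(k,k)), s ↦ cons(false,cons(k,node(cons(k,k),b,false))), v ↦ cons(k,false), x2 ↦ cons(k,node(cons(k,k),b,false)), y2 ↦ cons(cons(k,k),k), p ↦ cons(k,k), q ↦ cons(k,k), t ↦ mk(false,b) }, so x1 ↦ cons(cons(cons(k,k),k),cons(k,k)).

cons(cons(cons(k,k),k),cons(k,k))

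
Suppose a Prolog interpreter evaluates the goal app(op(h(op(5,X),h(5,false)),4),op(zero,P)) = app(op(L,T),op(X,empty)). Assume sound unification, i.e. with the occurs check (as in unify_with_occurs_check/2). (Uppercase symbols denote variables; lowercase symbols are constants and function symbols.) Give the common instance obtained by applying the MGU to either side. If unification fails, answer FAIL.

Decompose app/2: op(h(op(5,X),h(5,false)),4) = op(L,T),  op(zero,P) = op(X,empty).
Decompose op/2: h(op(5,X),h(5,false)) = L,  4 = T.
Bind L := h(op(5,X),h(5,false)); no other remaining equation mentions L.
Bind T := 4; no other remaining equation mentions T.
Decompose op/2: zero = X,  P = empty.
Bind X := zero; no other remaining equation mentions X. Substituting into the earlier binding gives L := h(op(5,zero),h(5,false)).
Bind P := empty.
Applying the MGU to either side gives app(op(h(op(5,zero),h(5,false)),4),op(zero,empty)).

app(op(h(op(5,zero),h(5,false)),4),op(zero,empty))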